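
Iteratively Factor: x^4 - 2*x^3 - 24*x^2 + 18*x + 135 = (x - 5)*(x^3 + 3*x^2 - 9*x - 27) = (x - 5)*(x - 3)*(x^2 + 6*x + 9) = (x - 5)*(x - 3)*(x + 3)*(x + 3)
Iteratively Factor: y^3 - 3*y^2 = (y)*(y^2 - 3*y) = y*(y - 3)*(y)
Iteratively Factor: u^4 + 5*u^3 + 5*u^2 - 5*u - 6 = (u + 2)*(u^3 + 3*u^2 - u - 3) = (u + 2)*(u + 3)*(u^2 - 1) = (u + 1)*(u + 2)*(u + 3)*(u - 1)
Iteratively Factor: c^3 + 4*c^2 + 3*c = (c)*(c^2 + 4*c + 3) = c*(c + 1)*(c + 3)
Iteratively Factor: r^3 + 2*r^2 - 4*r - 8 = (r + 2)*(r^2 - 4) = (r - 2)*(r + 2)*(r + 2)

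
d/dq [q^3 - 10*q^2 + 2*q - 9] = 3*q^2 - 20*q + 2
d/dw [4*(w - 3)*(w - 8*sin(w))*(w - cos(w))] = 4*(3 - w)*(w - cos(w))*(8*cos(w) - 1) + 4*(w - 3)*(w - 8*sin(w))*(sin(w) + 1) + 4*(w - 8*sin(w))*(w - cos(w))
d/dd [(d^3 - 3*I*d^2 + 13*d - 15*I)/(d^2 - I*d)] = 1 - 15/d^2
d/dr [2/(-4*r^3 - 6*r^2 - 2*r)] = (6*r^2 + 6*r + 1)/(r^2*(2*r^2 + 3*r + 1)^2)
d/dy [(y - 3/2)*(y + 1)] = 2*y - 1/2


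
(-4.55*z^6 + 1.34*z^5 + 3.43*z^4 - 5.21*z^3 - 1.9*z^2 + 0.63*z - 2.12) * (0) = 0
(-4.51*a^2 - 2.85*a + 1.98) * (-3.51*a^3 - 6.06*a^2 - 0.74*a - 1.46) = 15.8301*a^5 + 37.3341*a^4 + 13.6586*a^3 - 3.3052*a^2 + 2.6958*a - 2.8908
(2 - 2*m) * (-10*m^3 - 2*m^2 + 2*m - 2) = 20*m^4 - 16*m^3 - 8*m^2 + 8*m - 4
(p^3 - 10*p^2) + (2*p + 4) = p^3 - 10*p^2 + 2*p + 4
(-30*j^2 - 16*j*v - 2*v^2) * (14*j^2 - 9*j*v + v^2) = -420*j^4 + 46*j^3*v + 86*j^2*v^2 + 2*j*v^3 - 2*v^4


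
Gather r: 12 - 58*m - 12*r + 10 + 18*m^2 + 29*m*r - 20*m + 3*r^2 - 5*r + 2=18*m^2 - 78*m + 3*r^2 + r*(29*m - 17) + 24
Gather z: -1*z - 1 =-z - 1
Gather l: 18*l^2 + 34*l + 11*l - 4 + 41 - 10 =18*l^2 + 45*l + 27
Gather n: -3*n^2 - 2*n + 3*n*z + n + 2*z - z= -3*n^2 + n*(3*z - 1) + z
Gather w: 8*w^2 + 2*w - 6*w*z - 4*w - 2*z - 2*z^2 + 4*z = 8*w^2 + w*(-6*z - 2) - 2*z^2 + 2*z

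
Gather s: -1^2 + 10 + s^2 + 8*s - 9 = s^2 + 8*s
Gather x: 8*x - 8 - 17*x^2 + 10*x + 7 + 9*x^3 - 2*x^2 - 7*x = 9*x^3 - 19*x^2 + 11*x - 1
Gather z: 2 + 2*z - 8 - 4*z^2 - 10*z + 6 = -4*z^2 - 8*z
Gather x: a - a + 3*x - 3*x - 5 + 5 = 0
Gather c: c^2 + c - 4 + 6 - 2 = c^2 + c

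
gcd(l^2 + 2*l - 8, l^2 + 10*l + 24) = l + 4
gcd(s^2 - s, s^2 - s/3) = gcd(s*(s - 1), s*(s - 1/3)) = s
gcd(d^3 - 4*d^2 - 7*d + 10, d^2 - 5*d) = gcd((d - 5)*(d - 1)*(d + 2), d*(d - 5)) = d - 5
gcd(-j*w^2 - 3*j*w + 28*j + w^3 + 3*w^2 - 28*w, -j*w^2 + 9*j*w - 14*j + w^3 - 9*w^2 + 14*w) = -j + w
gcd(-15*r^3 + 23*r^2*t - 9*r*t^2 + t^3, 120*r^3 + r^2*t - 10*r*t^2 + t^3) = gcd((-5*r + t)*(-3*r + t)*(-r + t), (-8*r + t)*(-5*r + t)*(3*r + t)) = 5*r - t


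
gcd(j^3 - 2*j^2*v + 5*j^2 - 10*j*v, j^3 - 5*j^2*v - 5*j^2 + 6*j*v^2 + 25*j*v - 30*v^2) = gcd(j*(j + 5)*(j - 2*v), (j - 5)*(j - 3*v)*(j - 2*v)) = -j + 2*v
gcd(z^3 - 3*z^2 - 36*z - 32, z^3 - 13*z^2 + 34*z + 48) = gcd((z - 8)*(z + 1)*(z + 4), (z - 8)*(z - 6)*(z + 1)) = z^2 - 7*z - 8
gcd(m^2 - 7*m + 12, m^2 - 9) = m - 3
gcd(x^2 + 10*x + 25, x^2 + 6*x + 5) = x + 5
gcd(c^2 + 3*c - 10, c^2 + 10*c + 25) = c + 5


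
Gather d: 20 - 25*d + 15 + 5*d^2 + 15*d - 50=5*d^2 - 10*d - 15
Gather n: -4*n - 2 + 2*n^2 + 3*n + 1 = 2*n^2 - n - 1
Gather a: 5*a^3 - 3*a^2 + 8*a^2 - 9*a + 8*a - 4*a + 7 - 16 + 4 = 5*a^3 + 5*a^2 - 5*a - 5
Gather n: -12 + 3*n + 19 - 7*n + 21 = 28 - 4*n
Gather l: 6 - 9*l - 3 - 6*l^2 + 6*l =-6*l^2 - 3*l + 3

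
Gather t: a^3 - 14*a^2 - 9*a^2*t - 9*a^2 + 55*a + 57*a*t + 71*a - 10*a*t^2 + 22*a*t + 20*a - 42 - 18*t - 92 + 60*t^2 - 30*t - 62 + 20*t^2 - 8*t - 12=a^3 - 23*a^2 + 146*a + t^2*(80 - 10*a) + t*(-9*a^2 + 79*a - 56) - 208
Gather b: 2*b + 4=2*b + 4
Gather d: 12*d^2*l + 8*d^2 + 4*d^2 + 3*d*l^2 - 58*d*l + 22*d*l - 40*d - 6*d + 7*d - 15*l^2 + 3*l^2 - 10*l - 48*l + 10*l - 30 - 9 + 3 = d^2*(12*l + 12) + d*(3*l^2 - 36*l - 39) - 12*l^2 - 48*l - 36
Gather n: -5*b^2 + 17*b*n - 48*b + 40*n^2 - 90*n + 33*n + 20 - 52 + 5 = -5*b^2 - 48*b + 40*n^2 + n*(17*b - 57) - 27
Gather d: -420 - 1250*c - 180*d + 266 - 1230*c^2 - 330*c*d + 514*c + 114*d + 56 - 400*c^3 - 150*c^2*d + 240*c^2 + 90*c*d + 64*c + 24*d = -400*c^3 - 990*c^2 - 672*c + d*(-150*c^2 - 240*c - 42) - 98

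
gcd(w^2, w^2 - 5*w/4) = w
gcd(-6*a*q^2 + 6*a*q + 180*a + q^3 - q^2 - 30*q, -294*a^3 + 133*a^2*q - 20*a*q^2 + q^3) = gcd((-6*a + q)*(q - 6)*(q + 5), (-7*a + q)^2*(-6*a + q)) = -6*a + q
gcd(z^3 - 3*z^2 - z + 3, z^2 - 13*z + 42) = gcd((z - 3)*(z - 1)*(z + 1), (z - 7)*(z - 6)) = 1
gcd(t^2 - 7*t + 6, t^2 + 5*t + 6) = 1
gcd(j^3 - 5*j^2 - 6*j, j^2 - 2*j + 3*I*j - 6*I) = 1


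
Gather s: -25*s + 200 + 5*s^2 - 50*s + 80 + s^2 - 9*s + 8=6*s^2 - 84*s + 288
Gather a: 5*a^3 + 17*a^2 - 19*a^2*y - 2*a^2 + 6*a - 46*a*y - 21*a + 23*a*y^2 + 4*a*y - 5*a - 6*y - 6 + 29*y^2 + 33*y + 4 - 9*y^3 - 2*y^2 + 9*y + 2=5*a^3 + a^2*(15 - 19*y) + a*(23*y^2 - 42*y - 20) - 9*y^3 + 27*y^2 + 36*y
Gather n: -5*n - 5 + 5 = -5*n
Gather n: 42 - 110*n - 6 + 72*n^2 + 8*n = 72*n^2 - 102*n + 36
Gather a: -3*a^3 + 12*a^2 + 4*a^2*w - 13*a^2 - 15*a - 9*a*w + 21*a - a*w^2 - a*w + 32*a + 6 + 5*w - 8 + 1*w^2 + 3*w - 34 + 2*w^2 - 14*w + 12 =-3*a^3 + a^2*(4*w - 1) + a*(-w^2 - 10*w + 38) + 3*w^2 - 6*w - 24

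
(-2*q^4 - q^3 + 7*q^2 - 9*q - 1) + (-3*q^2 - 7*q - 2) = -2*q^4 - q^3 + 4*q^2 - 16*q - 3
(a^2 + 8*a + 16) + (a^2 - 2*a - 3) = 2*a^2 + 6*a + 13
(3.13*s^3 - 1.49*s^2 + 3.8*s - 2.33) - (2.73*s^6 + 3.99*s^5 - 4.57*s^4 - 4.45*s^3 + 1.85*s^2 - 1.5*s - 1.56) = -2.73*s^6 - 3.99*s^5 + 4.57*s^4 + 7.58*s^3 - 3.34*s^2 + 5.3*s - 0.77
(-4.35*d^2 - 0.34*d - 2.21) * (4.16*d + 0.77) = -18.096*d^3 - 4.7639*d^2 - 9.4554*d - 1.7017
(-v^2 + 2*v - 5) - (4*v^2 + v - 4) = -5*v^2 + v - 1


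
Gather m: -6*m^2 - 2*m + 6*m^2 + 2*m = 0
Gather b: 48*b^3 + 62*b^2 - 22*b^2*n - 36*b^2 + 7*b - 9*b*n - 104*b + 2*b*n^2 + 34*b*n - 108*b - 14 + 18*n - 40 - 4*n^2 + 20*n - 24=48*b^3 + b^2*(26 - 22*n) + b*(2*n^2 + 25*n - 205) - 4*n^2 + 38*n - 78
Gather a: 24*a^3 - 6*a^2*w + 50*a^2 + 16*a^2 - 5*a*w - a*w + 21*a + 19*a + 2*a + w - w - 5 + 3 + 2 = 24*a^3 + a^2*(66 - 6*w) + a*(42 - 6*w)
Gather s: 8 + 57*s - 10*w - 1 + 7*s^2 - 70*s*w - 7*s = 7*s^2 + s*(50 - 70*w) - 10*w + 7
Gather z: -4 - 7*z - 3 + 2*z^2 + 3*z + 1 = 2*z^2 - 4*z - 6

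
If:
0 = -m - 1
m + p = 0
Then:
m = -1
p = 1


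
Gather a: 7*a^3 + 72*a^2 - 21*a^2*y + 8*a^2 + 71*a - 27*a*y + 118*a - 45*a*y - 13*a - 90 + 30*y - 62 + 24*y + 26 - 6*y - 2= 7*a^3 + a^2*(80 - 21*y) + a*(176 - 72*y) + 48*y - 128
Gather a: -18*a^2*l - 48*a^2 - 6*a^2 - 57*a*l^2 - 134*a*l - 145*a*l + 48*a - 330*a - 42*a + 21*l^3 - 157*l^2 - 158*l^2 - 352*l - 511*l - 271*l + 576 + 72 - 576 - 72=a^2*(-18*l - 54) + a*(-57*l^2 - 279*l - 324) + 21*l^3 - 315*l^2 - 1134*l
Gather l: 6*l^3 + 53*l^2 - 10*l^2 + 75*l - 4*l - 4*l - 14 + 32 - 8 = 6*l^3 + 43*l^2 + 67*l + 10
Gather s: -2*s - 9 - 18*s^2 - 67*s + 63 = -18*s^2 - 69*s + 54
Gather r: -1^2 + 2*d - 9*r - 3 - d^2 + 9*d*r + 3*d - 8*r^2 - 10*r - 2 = -d^2 + 5*d - 8*r^2 + r*(9*d - 19) - 6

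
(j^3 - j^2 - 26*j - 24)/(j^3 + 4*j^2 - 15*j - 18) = (j^2 - 2*j - 24)/(j^2 + 3*j - 18)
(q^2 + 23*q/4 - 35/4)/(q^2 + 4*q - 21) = (q - 5/4)/(q - 3)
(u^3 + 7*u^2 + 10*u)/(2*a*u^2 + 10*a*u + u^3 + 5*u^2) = (u + 2)/(2*a + u)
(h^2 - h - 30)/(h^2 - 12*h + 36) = (h + 5)/(h - 6)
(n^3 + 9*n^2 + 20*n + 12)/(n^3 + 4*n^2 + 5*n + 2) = (n + 6)/(n + 1)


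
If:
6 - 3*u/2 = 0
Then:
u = 4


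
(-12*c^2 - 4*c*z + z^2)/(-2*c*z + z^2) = (12*c^2 + 4*c*z - z^2)/(z*(2*c - z))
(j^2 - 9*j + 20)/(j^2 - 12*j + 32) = (j - 5)/(j - 8)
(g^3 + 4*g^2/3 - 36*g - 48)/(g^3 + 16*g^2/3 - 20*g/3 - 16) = (g - 6)/(g - 2)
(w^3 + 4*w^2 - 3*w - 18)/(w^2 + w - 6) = w + 3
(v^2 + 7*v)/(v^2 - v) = (v + 7)/(v - 1)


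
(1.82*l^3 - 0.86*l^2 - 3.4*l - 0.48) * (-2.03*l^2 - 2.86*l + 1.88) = -3.6946*l^5 - 3.4594*l^4 + 12.7832*l^3 + 9.0816*l^2 - 5.0192*l - 0.9024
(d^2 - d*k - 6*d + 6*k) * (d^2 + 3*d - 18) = d^4 - d^3*k - 3*d^3 + 3*d^2*k - 36*d^2 + 36*d*k + 108*d - 108*k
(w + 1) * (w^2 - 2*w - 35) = w^3 - w^2 - 37*w - 35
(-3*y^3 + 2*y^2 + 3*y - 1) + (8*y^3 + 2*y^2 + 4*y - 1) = 5*y^3 + 4*y^2 + 7*y - 2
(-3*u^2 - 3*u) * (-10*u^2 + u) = 30*u^4 + 27*u^3 - 3*u^2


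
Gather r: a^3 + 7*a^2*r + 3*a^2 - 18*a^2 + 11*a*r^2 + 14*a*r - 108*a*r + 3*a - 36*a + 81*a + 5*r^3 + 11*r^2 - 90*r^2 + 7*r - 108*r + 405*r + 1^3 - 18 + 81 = a^3 - 15*a^2 + 48*a + 5*r^3 + r^2*(11*a - 79) + r*(7*a^2 - 94*a + 304) + 64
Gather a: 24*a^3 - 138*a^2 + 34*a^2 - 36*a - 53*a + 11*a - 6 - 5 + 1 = 24*a^3 - 104*a^2 - 78*a - 10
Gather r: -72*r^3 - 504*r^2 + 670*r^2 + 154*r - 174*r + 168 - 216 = -72*r^3 + 166*r^2 - 20*r - 48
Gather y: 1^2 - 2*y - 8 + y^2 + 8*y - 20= y^2 + 6*y - 27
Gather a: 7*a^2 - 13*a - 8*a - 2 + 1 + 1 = 7*a^2 - 21*a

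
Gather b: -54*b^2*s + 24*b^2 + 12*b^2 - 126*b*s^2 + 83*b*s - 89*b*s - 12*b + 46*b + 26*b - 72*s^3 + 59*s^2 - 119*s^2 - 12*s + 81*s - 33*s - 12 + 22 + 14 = b^2*(36 - 54*s) + b*(-126*s^2 - 6*s + 60) - 72*s^3 - 60*s^2 + 36*s + 24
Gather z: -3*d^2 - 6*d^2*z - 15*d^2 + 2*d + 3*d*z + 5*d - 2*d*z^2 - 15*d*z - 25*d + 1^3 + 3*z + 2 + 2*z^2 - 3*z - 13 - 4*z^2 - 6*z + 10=-18*d^2 - 18*d + z^2*(-2*d - 2) + z*(-6*d^2 - 12*d - 6)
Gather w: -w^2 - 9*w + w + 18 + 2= -w^2 - 8*w + 20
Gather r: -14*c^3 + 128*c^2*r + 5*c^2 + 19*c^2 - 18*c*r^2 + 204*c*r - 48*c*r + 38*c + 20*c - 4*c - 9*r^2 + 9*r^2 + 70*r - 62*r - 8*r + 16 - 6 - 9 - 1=-14*c^3 + 24*c^2 - 18*c*r^2 + 54*c + r*(128*c^2 + 156*c)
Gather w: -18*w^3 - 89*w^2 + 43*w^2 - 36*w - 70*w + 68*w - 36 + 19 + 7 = -18*w^3 - 46*w^2 - 38*w - 10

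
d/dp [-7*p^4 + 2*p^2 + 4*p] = -28*p^3 + 4*p + 4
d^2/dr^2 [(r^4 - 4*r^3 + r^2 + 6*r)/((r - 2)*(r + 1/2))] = 4*(4*r^3 + 6*r^2 + 3*r + 4)/(8*r^3 + 12*r^2 + 6*r + 1)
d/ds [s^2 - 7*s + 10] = 2*s - 7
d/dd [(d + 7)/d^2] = (-d - 14)/d^3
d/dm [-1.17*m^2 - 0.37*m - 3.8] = -2.34*m - 0.37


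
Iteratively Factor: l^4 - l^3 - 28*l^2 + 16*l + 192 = (l + 4)*(l^3 - 5*l^2 - 8*l + 48) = (l + 3)*(l + 4)*(l^2 - 8*l + 16) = (l - 4)*(l + 3)*(l + 4)*(l - 4)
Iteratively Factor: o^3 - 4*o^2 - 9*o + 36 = (o + 3)*(o^2 - 7*o + 12) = (o - 4)*(o + 3)*(o - 3)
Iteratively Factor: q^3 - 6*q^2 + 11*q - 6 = (q - 2)*(q^2 - 4*q + 3) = (q - 3)*(q - 2)*(q - 1)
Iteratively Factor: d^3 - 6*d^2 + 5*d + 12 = (d + 1)*(d^2 - 7*d + 12) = (d - 4)*(d + 1)*(d - 3)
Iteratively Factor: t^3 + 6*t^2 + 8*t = (t + 4)*(t^2 + 2*t) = t*(t + 4)*(t + 2)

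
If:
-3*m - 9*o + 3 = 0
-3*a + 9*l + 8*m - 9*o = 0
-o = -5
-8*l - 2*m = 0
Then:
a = -251/6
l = 7/2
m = -14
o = 5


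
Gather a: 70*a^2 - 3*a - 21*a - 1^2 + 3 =70*a^2 - 24*a + 2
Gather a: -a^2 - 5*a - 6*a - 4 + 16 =-a^2 - 11*a + 12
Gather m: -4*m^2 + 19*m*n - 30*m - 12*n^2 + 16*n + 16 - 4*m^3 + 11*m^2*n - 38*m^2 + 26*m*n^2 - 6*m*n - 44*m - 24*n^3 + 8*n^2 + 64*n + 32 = -4*m^3 + m^2*(11*n - 42) + m*(26*n^2 + 13*n - 74) - 24*n^3 - 4*n^2 + 80*n + 48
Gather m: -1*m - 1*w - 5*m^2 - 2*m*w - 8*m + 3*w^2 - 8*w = -5*m^2 + m*(-2*w - 9) + 3*w^2 - 9*w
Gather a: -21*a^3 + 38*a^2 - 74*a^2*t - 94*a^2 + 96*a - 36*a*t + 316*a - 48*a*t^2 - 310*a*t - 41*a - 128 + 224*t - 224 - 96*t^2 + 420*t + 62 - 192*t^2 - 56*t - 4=-21*a^3 + a^2*(-74*t - 56) + a*(-48*t^2 - 346*t + 371) - 288*t^2 + 588*t - 294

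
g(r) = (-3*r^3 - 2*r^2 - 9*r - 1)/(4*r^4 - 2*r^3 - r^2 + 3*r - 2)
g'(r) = (-9*r^2 - 4*r - 9)/(4*r^4 - 2*r^3 - r^2 + 3*r - 2) + (-16*r^3 + 6*r^2 + 2*r - 3)*(-3*r^3 - 2*r^2 - 9*r - 1)/(4*r^4 - 2*r^3 - r^2 + 3*r - 2)^2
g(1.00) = -7.50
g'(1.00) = 30.25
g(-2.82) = 0.27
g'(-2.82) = 0.14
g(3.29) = -0.40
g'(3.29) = 0.21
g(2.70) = -0.58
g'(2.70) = 0.40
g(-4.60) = 0.15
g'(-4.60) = 0.03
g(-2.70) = 0.29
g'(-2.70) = 0.16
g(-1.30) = 1.69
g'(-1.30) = 5.84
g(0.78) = -40.52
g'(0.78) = 762.05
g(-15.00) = 0.05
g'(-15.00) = 0.00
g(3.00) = -0.47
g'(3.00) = 0.28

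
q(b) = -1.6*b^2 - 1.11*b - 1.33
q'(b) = -3.2*b - 1.11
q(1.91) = -9.29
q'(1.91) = -7.22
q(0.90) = -3.62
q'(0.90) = -3.99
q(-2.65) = -9.62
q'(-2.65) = 7.37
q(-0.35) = -1.14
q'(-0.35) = 0.01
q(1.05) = -4.26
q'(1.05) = -4.47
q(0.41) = -2.05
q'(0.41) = -2.42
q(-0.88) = -1.59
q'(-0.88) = 1.71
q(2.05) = -10.33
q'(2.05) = -7.67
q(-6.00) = -52.27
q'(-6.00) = 18.09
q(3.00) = -19.06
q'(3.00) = -10.71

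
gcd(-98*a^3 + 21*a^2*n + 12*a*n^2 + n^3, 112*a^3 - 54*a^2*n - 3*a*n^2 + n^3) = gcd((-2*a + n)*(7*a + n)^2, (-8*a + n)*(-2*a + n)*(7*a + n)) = 14*a^2 - 5*a*n - n^2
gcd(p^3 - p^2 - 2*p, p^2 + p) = p^2 + p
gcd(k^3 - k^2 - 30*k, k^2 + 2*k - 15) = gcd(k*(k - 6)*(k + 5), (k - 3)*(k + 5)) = k + 5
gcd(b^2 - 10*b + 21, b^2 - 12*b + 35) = b - 7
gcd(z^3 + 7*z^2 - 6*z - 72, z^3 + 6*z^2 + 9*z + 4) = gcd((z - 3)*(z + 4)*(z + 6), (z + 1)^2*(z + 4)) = z + 4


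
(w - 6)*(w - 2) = w^2 - 8*w + 12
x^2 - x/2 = x*(x - 1/2)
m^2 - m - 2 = (m - 2)*(m + 1)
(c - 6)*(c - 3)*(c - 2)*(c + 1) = c^4 - 10*c^3 + 25*c^2 - 36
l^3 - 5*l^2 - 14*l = l*(l - 7)*(l + 2)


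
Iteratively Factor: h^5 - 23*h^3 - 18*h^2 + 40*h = (h - 5)*(h^4 + 5*h^3 + 2*h^2 - 8*h) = (h - 5)*(h - 1)*(h^3 + 6*h^2 + 8*h) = h*(h - 5)*(h - 1)*(h^2 + 6*h + 8) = h*(h - 5)*(h - 1)*(h + 2)*(h + 4)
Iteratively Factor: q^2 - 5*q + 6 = (q - 2)*(q - 3)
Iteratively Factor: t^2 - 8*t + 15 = (t - 5)*(t - 3)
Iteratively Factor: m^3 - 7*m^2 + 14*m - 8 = (m - 4)*(m^2 - 3*m + 2) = (m - 4)*(m - 1)*(m - 2)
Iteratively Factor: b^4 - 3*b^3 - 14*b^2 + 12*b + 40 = (b - 2)*(b^3 - b^2 - 16*b - 20) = (b - 5)*(b - 2)*(b^2 + 4*b + 4) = (b - 5)*(b - 2)*(b + 2)*(b + 2)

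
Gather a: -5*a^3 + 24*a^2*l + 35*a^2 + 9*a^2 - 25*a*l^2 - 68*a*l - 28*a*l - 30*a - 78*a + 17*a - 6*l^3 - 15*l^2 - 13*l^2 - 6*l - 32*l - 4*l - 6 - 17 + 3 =-5*a^3 + a^2*(24*l + 44) + a*(-25*l^2 - 96*l - 91) - 6*l^3 - 28*l^2 - 42*l - 20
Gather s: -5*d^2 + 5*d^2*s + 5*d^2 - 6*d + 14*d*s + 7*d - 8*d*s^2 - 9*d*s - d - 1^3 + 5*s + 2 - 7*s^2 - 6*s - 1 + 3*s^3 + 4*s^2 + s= 3*s^3 + s^2*(-8*d - 3) + s*(5*d^2 + 5*d)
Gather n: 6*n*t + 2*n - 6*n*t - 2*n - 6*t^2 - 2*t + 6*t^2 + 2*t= 0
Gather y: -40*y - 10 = -40*y - 10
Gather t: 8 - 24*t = 8 - 24*t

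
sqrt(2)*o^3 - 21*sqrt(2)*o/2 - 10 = (o - 5*sqrt(2)/2)*(o + 2*sqrt(2))*(sqrt(2)*o + 1)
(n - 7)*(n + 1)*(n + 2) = n^3 - 4*n^2 - 19*n - 14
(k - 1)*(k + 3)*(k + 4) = k^3 + 6*k^2 + 5*k - 12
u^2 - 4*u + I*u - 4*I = (u - 4)*(u + I)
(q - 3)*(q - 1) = q^2 - 4*q + 3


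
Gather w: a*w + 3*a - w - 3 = 3*a + w*(a - 1) - 3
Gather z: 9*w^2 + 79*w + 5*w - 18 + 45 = 9*w^2 + 84*w + 27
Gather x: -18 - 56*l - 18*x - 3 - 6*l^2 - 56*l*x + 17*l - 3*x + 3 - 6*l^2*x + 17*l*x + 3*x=-6*l^2 - 39*l + x*(-6*l^2 - 39*l - 18) - 18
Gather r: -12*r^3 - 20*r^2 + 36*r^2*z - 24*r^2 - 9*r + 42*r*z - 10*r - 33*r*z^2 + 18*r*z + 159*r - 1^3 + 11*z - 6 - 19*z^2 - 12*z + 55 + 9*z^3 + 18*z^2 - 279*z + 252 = -12*r^3 + r^2*(36*z - 44) + r*(-33*z^2 + 60*z + 140) + 9*z^3 - z^2 - 280*z + 300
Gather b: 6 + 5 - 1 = 10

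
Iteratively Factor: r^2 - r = (r - 1)*(r)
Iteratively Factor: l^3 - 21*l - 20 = (l + 4)*(l^2 - 4*l - 5) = (l + 1)*(l + 4)*(l - 5)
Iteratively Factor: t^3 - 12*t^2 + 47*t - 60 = (t - 3)*(t^2 - 9*t + 20) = (t - 5)*(t - 3)*(t - 4)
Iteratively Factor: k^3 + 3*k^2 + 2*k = (k + 2)*(k^2 + k) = (k + 1)*(k + 2)*(k)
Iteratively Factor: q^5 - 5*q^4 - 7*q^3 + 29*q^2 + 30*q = (q - 5)*(q^4 - 7*q^2 - 6*q) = (q - 5)*(q - 3)*(q^3 + 3*q^2 + 2*q) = (q - 5)*(q - 3)*(q + 2)*(q^2 + q) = q*(q - 5)*(q - 3)*(q + 2)*(q + 1)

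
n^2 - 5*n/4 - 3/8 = (n - 3/2)*(n + 1/4)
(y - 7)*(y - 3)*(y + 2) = y^3 - 8*y^2 + y + 42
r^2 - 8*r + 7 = (r - 7)*(r - 1)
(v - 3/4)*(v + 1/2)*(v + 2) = v^3 + 7*v^2/4 - 7*v/8 - 3/4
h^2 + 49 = (h - 7*I)*(h + 7*I)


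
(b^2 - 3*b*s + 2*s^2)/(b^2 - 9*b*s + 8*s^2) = (-b + 2*s)/(-b + 8*s)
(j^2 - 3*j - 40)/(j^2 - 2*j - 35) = (j - 8)/(j - 7)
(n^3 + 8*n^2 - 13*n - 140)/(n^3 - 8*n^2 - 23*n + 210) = (n^2 + 3*n - 28)/(n^2 - 13*n + 42)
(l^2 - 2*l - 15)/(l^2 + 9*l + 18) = (l - 5)/(l + 6)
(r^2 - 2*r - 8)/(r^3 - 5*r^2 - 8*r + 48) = (r + 2)/(r^2 - r - 12)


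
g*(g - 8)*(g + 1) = g^3 - 7*g^2 - 8*g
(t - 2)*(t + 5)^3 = t^4 + 13*t^3 + 45*t^2 - 25*t - 250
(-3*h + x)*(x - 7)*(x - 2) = -3*h*x^2 + 27*h*x - 42*h + x^3 - 9*x^2 + 14*x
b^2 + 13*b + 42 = (b + 6)*(b + 7)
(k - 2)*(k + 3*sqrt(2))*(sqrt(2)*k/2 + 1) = sqrt(2)*k^3/2 - sqrt(2)*k^2 + 4*k^2 - 8*k + 3*sqrt(2)*k - 6*sqrt(2)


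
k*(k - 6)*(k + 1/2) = k^3 - 11*k^2/2 - 3*k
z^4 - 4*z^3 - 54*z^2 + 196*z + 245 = (z - 7)*(z - 5)*(z + 1)*(z + 7)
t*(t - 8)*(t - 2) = t^3 - 10*t^2 + 16*t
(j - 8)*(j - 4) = j^2 - 12*j + 32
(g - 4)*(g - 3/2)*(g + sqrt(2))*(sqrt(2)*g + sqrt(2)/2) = sqrt(2)*g^4 - 5*sqrt(2)*g^3 + 2*g^3 - 10*g^2 + 13*sqrt(2)*g^2/4 + 3*sqrt(2)*g + 13*g/2 + 6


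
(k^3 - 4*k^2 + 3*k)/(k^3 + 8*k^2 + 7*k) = (k^2 - 4*k + 3)/(k^2 + 8*k + 7)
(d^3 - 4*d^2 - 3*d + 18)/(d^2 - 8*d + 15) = (d^2 - d - 6)/(d - 5)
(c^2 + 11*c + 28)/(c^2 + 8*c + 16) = (c + 7)/(c + 4)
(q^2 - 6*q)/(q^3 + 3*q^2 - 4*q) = (q - 6)/(q^2 + 3*q - 4)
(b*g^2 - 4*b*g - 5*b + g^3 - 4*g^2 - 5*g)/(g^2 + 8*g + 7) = (b*g - 5*b + g^2 - 5*g)/(g + 7)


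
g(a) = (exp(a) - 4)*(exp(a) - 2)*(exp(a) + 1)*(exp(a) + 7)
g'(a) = (exp(a) - 4)*(exp(a) - 2)*(exp(a) + 1)*exp(a) + (exp(a) - 4)*(exp(a) - 2)*(exp(a) + 7)*exp(a) + (exp(a) - 4)*(exp(a) + 1)*(exp(a) + 7)*exp(a) + (exp(a) - 2)*(exp(a) + 1)*(exp(a) + 7)*exp(a) = (4*exp(3*a) + 6*exp(2*a) - 66*exp(a) + 22)*exp(a)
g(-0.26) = 54.61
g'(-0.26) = -18.11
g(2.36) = 11545.10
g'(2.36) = 50284.57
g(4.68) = 137016540.32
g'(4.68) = 546322007.10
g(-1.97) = 58.43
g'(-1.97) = 1.80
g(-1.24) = 59.66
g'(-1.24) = 1.01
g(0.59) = 10.63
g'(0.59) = -97.51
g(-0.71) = 59.14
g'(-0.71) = -4.19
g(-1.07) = 59.76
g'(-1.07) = 0.08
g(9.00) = 4312293476995741.14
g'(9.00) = 17248114144524696.48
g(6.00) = 26615080091.43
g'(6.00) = 106339715393.40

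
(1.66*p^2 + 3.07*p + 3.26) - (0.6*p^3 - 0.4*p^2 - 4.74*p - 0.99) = -0.6*p^3 + 2.06*p^2 + 7.81*p + 4.25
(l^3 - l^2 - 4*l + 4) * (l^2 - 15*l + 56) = l^5 - 16*l^4 + 67*l^3 + 8*l^2 - 284*l + 224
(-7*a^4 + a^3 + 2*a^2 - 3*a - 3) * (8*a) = -56*a^5 + 8*a^4 + 16*a^3 - 24*a^2 - 24*a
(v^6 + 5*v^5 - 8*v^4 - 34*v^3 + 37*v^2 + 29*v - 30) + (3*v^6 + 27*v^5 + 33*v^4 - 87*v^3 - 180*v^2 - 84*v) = 4*v^6 + 32*v^5 + 25*v^4 - 121*v^3 - 143*v^2 - 55*v - 30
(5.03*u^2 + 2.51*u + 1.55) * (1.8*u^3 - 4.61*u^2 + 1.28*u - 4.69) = 9.054*u^5 - 18.6703*u^4 - 2.3427*u^3 - 27.5234*u^2 - 9.7879*u - 7.2695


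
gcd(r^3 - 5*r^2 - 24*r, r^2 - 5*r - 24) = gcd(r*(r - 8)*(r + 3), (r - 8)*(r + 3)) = r^2 - 5*r - 24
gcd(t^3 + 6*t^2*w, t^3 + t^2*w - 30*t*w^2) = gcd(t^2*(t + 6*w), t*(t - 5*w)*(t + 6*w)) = t^2 + 6*t*w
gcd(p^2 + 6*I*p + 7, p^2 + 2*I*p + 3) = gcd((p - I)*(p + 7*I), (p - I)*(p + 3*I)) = p - I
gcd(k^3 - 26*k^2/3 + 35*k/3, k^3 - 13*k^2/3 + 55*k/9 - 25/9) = k - 5/3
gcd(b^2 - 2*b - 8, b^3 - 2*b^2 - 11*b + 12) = b - 4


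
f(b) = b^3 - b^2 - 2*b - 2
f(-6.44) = -297.68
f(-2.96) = -30.78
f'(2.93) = 17.89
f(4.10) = 41.91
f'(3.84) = 34.56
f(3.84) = 32.20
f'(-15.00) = 703.00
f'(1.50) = 1.75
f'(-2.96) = 30.20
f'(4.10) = 40.23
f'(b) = 3*b^2 - 2*b - 2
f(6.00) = 166.00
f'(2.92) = 17.74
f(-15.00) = -3572.00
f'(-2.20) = 16.92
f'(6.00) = 94.00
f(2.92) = 8.53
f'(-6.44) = 135.30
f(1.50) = -3.88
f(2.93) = 8.71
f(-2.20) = -13.09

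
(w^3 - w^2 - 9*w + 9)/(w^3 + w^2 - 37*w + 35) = (w^2 - 9)/(w^2 + 2*w - 35)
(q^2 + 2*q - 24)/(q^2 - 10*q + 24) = (q + 6)/(q - 6)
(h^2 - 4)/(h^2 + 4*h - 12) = (h + 2)/(h + 6)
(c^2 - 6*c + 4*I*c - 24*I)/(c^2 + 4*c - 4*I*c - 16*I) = (c^2 + c*(-6 + 4*I) - 24*I)/(c^2 + c*(4 - 4*I) - 16*I)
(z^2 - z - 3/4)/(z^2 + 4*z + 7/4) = (2*z - 3)/(2*z + 7)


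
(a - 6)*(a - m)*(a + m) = a^3 - 6*a^2 - a*m^2 + 6*m^2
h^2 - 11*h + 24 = (h - 8)*(h - 3)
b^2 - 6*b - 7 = (b - 7)*(b + 1)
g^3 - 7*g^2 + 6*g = g*(g - 6)*(g - 1)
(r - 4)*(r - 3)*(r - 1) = r^3 - 8*r^2 + 19*r - 12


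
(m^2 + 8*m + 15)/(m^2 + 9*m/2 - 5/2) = 2*(m + 3)/(2*m - 1)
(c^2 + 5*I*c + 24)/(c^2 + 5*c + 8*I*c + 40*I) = (c - 3*I)/(c + 5)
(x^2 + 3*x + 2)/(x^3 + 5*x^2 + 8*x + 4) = 1/(x + 2)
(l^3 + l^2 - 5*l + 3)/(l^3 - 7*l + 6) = (l - 1)/(l - 2)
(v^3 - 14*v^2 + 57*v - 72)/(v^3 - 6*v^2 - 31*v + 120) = (v - 3)/(v + 5)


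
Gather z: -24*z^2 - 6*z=-24*z^2 - 6*z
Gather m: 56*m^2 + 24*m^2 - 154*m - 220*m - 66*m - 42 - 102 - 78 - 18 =80*m^2 - 440*m - 240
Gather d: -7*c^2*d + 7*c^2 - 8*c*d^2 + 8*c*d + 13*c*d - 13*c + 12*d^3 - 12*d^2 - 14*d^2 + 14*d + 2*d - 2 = 7*c^2 - 13*c + 12*d^3 + d^2*(-8*c - 26) + d*(-7*c^2 + 21*c + 16) - 2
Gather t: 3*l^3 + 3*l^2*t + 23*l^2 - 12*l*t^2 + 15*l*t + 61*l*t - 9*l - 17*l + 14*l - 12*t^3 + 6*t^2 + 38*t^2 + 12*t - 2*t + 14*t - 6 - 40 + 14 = 3*l^3 + 23*l^2 - 12*l - 12*t^3 + t^2*(44 - 12*l) + t*(3*l^2 + 76*l + 24) - 32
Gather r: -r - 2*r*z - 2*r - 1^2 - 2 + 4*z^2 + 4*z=r*(-2*z - 3) + 4*z^2 + 4*z - 3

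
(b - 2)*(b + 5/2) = b^2 + b/2 - 5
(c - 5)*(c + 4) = c^2 - c - 20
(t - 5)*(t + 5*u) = t^2 + 5*t*u - 5*t - 25*u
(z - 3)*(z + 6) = z^2 + 3*z - 18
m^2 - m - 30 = (m - 6)*(m + 5)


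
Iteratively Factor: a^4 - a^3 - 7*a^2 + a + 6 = (a + 1)*(a^3 - 2*a^2 - 5*a + 6) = (a - 3)*(a + 1)*(a^2 + a - 2) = (a - 3)*(a - 1)*(a + 1)*(a + 2)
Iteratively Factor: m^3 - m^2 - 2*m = (m)*(m^2 - m - 2) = m*(m - 2)*(m + 1)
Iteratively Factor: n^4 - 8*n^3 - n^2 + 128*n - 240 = (n - 3)*(n^3 - 5*n^2 - 16*n + 80) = (n - 3)*(n + 4)*(n^2 - 9*n + 20) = (n - 4)*(n - 3)*(n + 4)*(n - 5)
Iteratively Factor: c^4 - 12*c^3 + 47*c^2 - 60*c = (c - 5)*(c^3 - 7*c^2 + 12*c) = c*(c - 5)*(c^2 - 7*c + 12) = c*(c - 5)*(c - 4)*(c - 3)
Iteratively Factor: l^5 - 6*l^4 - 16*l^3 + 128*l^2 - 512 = (l + 4)*(l^4 - 10*l^3 + 24*l^2 + 32*l - 128) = (l + 2)*(l + 4)*(l^3 - 12*l^2 + 48*l - 64) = (l - 4)*(l + 2)*(l + 4)*(l^2 - 8*l + 16) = (l - 4)^2*(l + 2)*(l + 4)*(l - 4)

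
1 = 1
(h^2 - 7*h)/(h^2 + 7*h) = (h - 7)/(h + 7)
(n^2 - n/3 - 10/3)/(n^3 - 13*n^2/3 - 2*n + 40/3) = 1/(n - 4)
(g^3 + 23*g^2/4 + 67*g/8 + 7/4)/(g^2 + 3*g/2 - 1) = (8*g^2 + 30*g + 7)/(4*(2*g - 1))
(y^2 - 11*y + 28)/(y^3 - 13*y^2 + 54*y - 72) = (y - 7)/(y^2 - 9*y + 18)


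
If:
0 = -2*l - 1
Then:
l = -1/2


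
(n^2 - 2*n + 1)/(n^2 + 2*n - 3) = (n - 1)/(n + 3)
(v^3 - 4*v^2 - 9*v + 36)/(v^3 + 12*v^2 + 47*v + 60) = (v^2 - 7*v + 12)/(v^2 + 9*v + 20)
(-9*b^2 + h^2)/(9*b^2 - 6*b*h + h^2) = (-3*b - h)/(3*b - h)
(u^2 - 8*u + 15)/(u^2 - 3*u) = (u - 5)/u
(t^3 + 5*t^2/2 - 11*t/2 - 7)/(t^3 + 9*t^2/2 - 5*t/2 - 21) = (t + 1)/(t + 3)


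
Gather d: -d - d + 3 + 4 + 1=8 - 2*d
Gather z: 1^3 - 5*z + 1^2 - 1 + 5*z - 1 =0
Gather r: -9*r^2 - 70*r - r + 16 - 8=-9*r^2 - 71*r + 8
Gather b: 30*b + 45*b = 75*b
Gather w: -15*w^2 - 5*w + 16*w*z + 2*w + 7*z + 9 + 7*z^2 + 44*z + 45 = -15*w^2 + w*(16*z - 3) + 7*z^2 + 51*z + 54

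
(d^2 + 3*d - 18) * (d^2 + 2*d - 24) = d^4 + 5*d^3 - 36*d^2 - 108*d + 432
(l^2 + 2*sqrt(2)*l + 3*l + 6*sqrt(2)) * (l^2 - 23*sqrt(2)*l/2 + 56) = l^4 - 19*sqrt(2)*l^3/2 + 3*l^3 - 57*sqrt(2)*l^2/2 + 10*l^2 + 30*l + 112*sqrt(2)*l + 336*sqrt(2)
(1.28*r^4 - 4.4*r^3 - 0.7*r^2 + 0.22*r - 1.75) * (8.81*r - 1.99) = 11.2768*r^5 - 41.3112*r^4 + 2.589*r^3 + 3.3312*r^2 - 15.8553*r + 3.4825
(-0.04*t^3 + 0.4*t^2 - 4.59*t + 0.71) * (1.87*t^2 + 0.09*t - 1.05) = -0.0748*t^5 + 0.7444*t^4 - 8.5053*t^3 + 0.4946*t^2 + 4.8834*t - 0.7455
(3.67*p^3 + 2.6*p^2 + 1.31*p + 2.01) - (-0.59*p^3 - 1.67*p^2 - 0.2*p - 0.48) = 4.26*p^3 + 4.27*p^2 + 1.51*p + 2.49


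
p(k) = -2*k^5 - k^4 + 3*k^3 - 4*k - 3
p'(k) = -10*k^4 - 4*k^3 + 9*k^2 - 4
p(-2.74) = 198.76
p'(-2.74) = -417.79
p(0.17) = -3.67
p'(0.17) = -3.77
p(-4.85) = 4487.93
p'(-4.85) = -4869.04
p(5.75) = -13119.78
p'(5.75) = -11398.16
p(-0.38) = -1.65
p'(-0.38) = -2.69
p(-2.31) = 72.34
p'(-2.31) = -191.41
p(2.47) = -188.76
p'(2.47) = -381.58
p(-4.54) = 3167.12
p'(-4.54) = -3692.57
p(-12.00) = 471789.00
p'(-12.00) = -199156.00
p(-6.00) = 13629.00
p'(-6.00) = -11776.00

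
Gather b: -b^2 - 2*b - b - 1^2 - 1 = -b^2 - 3*b - 2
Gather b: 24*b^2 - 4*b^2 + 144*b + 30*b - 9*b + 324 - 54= 20*b^2 + 165*b + 270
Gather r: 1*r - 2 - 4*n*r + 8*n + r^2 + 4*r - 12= 8*n + r^2 + r*(5 - 4*n) - 14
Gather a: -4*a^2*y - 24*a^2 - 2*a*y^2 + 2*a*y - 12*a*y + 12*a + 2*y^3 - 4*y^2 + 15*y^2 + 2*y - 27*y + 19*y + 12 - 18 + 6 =a^2*(-4*y - 24) + a*(-2*y^2 - 10*y + 12) + 2*y^3 + 11*y^2 - 6*y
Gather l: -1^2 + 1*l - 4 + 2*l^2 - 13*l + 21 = 2*l^2 - 12*l + 16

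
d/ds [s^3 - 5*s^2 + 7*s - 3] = 3*s^2 - 10*s + 7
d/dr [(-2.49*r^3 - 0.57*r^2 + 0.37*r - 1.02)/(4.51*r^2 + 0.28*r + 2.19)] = (-11.2299*r^4 - 1.3944*r^3 - 18.1876*r^2 + 6.7038*r + 1.0959)/(20.3401*r^4 + 2.5256*r^3 + 19.8322*r^2 + 1.2264*r + 4.7961)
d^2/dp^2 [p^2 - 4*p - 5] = 2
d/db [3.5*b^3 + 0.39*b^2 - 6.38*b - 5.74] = 10.5*b^2 + 0.78*b - 6.38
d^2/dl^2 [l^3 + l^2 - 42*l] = 6*l + 2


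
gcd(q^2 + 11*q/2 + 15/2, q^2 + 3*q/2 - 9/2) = q + 3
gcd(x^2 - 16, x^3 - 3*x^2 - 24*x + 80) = x - 4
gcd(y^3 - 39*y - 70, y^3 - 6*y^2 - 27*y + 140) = y^2 - 2*y - 35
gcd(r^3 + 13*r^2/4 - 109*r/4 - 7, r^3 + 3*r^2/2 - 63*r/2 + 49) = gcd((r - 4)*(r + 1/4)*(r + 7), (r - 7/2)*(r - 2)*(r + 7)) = r + 7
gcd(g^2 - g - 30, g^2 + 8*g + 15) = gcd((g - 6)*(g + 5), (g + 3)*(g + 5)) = g + 5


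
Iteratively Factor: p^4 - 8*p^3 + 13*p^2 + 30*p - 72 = (p - 3)*(p^3 - 5*p^2 - 2*p + 24) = (p - 3)^2*(p^2 - 2*p - 8) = (p - 3)^2*(p + 2)*(p - 4)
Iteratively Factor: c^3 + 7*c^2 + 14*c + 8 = (c + 4)*(c^2 + 3*c + 2) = (c + 2)*(c + 4)*(c + 1)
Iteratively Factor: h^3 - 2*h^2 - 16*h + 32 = (h + 4)*(h^2 - 6*h + 8) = (h - 4)*(h + 4)*(h - 2)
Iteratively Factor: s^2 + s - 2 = (s - 1)*(s + 2)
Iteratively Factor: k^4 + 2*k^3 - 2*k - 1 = (k + 1)*(k^3 + k^2 - k - 1) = (k + 1)^2*(k^2 - 1) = (k + 1)^3*(k - 1)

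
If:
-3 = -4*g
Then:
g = 3/4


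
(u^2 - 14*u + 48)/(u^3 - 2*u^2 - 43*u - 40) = (u - 6)/(u^2 + 6*u + 5)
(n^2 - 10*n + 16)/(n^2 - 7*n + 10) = (n - 8)/(n - 5)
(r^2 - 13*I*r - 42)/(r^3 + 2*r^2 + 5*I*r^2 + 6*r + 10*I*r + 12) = (r^2 - 13*I*r - 42)/(r^3 + r^2*(2 + 5*I) + r*(6 + 10*I) + 12)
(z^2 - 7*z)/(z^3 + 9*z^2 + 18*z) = (z - 7)/(z^2 + 9*z + 18)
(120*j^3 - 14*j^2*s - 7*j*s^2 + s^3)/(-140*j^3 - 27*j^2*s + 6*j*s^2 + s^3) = (-6*j + s)/(7*j + s)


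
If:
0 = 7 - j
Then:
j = 7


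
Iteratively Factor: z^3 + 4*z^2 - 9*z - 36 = (z + 4)*(z^2 - 9) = (z - 3)*(z + 4)*(z + 3)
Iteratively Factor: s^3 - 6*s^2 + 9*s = (s - 3)*(s^2 - 3*s) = (s - 3)^2*(s)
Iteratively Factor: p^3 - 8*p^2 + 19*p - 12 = (p - 1)*(p^2 - 7*p + 12) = (p - 3)*(p - 1)*(p - 4)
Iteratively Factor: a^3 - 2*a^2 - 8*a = (a + 2)*(a^2 - 4*a) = a*(a + 2)*(a - 4)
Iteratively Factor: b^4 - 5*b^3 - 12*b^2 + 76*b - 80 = (b - 2)*(b^3 - 3*b^2 - 18*b + 40) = (b - 2)*(b + 4)*(b^2 - 7*b + 10) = (b - 5)*(b - 2)*(b + 4)*(b - 2)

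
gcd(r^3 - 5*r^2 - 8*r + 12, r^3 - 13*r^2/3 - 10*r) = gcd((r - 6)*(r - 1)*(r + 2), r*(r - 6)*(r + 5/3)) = r - 6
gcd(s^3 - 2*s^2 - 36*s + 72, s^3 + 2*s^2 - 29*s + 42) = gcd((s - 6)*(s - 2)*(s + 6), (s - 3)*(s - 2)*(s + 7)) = s - 2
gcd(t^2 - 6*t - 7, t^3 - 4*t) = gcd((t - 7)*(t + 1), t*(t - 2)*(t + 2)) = 1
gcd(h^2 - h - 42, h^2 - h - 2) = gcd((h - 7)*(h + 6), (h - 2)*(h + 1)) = 1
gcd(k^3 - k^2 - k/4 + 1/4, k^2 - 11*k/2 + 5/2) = k - 1/2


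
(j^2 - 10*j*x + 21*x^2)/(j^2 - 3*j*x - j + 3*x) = (j - 7*x)/(j - 1)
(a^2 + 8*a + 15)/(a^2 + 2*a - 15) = (a + 3)/(a - 3)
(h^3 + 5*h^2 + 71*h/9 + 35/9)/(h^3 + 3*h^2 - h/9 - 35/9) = (h + 1)/(h - 1)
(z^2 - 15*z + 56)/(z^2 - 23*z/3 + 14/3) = 3*(z - 8)/(3*z - 2)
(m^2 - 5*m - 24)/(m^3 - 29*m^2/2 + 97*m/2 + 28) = 2*(m + 3)/(2*m^2 - 13*m - 7)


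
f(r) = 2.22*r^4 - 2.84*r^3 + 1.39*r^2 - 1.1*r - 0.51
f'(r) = 8.88*r^3 - 8.52*r^2 + 2.78*r - 1.1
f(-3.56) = 505.73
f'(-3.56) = -519.62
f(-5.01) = 1795.66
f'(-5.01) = -1345.55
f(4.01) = 408.33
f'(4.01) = 445.64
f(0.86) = -1.02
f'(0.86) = 0.64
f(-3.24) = 358.88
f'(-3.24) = -401.58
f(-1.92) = 57.00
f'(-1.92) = -100.70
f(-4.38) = 1086.66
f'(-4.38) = -922.89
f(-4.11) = 858.12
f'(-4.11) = -772.95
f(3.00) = 111.84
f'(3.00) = 170.32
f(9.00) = 12597.24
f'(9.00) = 5807.32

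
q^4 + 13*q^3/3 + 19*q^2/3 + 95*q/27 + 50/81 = (q + 1/3)*(q + 2/3)*(q + 5/3)^2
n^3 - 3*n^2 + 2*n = n*(n - 2)*(n - 1)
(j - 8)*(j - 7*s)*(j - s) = j^3 - 8*j^2*s - 8*j^2 + 7*j*s^2 + 64*j*s - 56*s^2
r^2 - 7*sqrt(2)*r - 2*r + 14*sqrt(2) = (r - 2)*(r - 7*sqrt(2))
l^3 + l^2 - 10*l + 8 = (l - 2)*(l - 1)*(l + 4)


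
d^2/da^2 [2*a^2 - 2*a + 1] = 4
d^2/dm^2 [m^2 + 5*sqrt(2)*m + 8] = 2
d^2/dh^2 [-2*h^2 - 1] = -4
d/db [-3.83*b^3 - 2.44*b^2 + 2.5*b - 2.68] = -11.49*b^2 - 4.88*b + 2.5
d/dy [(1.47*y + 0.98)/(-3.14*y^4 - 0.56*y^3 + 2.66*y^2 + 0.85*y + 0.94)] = (13.8474*y^4 + 13.9552*y^3 - 2.2638*y^2 - 5.2136*y + 0.5488)/(9.8596*y^8 + 3.5168*y^7 - 16.3912*y^6 - 8.3172*y^5 + 0.220400000000001*y^4 + 3.4692*y^3 + 5.7233*y^2 + 1.598*y + 0.8836)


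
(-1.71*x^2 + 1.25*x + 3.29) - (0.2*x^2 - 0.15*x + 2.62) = -1.91*x^2 + 1.4*x + 0.67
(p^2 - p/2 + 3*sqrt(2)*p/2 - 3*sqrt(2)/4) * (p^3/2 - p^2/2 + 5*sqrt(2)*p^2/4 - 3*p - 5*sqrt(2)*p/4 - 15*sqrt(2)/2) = p^5/2 - 3*p^4/4 + 2*sqrt(2)*p^4 - 3*sqrt(2)*p^3 + p^3 - 11*sqrt(2)*p^2 - 33*p^2/8 - 165*p/8 + 6*sqrt(2)*p + 45/4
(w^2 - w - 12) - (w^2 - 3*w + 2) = 2*w - 14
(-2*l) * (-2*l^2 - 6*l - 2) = 4*l^3 + 12*l^2 + 4*l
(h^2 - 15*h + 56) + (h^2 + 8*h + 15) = 2*h^2 - 7*h + 71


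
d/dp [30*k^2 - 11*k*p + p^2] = -11*k + 2*p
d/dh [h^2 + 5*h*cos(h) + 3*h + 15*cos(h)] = -5*h*sin(h) + 2*h - 15*sin(h) + 5*cos(h) + 3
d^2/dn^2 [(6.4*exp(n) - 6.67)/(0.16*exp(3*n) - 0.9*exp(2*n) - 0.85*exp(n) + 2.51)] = (0.65536*exp(6*n) - 4.301568*exp(5*n) + 19.23088*exp(4*n) - 58.10568*exp(3*n) + 95.545998*exp(2*n) - 51.434795*exp(n) + 26.090195)*exp(n)/(0.004096*exp(9*n) - 0.06912*exp(8*n) + 0.32352*exp(7*n) + 0.198168*exp(6*n) - 3.88734*exp(5*n) + 2.10039*exp(4*n) + 13.930823*exp(3*n) - 11.569845*exp(2*n) - 16.065255*exp(n) + 15.813251)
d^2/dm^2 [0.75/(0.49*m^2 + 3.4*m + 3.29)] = (-0.36015*m^2 - 2.499*m + 0.75*(0.98*m + 3.4)*(1.96*m + 6.8) - 2.41815)/(0.49*m^2 + 3.4*m + 3.29)^3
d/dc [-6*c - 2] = -6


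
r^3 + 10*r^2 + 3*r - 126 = (r - 3)*(r + 6)*(r + 7)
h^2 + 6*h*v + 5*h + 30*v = (h + 5)*(h + 6*v)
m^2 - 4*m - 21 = (m - 7)*(m + 3)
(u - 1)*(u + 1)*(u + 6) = u^3 + 6*u^2 - u - 6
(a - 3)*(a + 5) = a^2 + 2*a - 15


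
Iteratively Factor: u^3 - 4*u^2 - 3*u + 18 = (u + 2)*(u^2 - 6*u + 9) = (u - 3)*(u + 2)*(u - 3)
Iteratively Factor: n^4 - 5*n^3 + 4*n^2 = (n)*(n^3 - 5*n^2 + 4*n) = n^2*(n^2 - 5*n + 4) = n^2*(n - 1)*(n - 4)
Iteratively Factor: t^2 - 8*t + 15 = (t - 3)*(t - 5)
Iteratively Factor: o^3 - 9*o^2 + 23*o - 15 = (o - 5)*(o^2 - 4*o + 3) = (o - 5)*(o - 1)*(o - 3)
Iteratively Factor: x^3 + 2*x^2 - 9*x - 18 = (x + 3)*(x^2 - x - 6) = (x + 2)*(x + 3)*(x - 3)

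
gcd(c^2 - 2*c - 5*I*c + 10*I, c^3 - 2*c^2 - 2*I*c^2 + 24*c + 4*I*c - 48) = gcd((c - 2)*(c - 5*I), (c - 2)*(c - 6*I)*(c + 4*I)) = c - 2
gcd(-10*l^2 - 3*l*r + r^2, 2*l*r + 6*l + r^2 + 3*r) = 2*l + r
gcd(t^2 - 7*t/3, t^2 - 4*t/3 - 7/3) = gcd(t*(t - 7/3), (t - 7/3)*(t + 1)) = t - 7/3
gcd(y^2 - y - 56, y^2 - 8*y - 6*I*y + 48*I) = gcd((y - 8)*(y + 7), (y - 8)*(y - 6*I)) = y - 8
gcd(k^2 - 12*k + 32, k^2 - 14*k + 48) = k - 8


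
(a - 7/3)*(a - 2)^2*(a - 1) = a^4 - 22*a^3/3 + 59*a^2/3 - 68*a/3 + 28/3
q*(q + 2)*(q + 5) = q^3 + 7*q^2 + 10*q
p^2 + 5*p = p*(p + 5)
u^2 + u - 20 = (u - 4)*(u + 5)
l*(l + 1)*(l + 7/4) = l^3 + 11*l^2/4 + 7*l/4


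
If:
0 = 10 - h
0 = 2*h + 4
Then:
No Solution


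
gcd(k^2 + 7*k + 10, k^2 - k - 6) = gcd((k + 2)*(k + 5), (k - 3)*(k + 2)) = k + 2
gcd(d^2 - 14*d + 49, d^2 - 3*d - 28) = d - 7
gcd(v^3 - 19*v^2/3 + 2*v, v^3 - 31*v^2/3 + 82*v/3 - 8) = v^2 - 19*v/3 + 2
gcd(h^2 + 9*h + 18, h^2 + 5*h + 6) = h + 3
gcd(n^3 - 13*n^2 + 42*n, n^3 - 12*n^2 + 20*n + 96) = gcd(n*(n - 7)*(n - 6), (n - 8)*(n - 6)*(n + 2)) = n - 6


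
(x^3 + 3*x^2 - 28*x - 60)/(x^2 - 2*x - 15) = (x^2 + 8*x + 12)/(x + 3)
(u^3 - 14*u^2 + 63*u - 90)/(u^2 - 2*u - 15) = (u^2 - 9*u + 18)/(u + 3)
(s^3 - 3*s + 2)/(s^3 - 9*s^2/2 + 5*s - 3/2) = 2*(s^2 + s - 2)/(2*s^2 - 7*s + 3)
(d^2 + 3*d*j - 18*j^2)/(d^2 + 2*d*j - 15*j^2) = (d + 6*j)/(d + 5*j)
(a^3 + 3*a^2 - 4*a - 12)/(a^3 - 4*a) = (a + 3)/a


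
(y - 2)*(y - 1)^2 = y^3 - 4*y^2 + 5*y - 2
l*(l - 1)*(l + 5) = l^3 + 4*l^2 - 5*l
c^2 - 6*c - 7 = (c - 7)*(c + 1)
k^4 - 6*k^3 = k^3*(k - 6)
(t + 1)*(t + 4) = t^2 + 5*t + 4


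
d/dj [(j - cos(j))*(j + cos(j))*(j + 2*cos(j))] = -2*j^2*sin(j) + 3*j^2 + j*sin(2*j) + 4*j*cos(j) + 6*sin(j)*cos(j)^2 - cos(j)^2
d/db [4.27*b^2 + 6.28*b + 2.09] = 8.54*b + 6.28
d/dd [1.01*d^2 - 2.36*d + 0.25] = 2.02*d - 2.36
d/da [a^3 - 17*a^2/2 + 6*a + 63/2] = 3*a^2 - 17*a + 6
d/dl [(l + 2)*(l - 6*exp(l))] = l - (l + 2)*(6*exp(l) - 1) - 6*exp(l)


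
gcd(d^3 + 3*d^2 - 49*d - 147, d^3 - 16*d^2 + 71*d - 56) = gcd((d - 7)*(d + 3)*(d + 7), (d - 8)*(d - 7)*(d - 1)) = d - 7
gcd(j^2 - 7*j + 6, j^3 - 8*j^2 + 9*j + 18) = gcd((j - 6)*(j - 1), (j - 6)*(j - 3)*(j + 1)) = j - 6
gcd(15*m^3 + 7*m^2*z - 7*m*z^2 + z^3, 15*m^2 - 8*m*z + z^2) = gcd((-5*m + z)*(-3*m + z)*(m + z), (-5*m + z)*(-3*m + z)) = 15*m^2 - 8*m*z + z^2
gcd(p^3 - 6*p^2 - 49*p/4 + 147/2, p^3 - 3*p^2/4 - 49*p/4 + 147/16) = p^2 - 49/4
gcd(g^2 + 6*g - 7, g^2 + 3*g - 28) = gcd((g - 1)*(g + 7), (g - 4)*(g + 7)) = g + 7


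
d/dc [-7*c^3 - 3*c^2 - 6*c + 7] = -21*c^2 - 6*c - 6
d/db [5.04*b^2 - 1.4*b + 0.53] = 10.08*b - 1.4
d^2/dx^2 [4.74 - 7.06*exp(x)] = -7.06*exp(x)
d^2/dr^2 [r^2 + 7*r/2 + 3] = 2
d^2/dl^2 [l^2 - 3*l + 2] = 2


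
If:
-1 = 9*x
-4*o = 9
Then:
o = -9/4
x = -1/9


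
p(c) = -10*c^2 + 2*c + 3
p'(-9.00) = 182.00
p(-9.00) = -825.00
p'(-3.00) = 62.00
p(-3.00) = -93.00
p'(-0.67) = 15.40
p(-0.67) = -2.83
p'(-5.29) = 107.80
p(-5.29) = -287.42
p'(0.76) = -13.20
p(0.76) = -1.26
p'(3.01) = -58.20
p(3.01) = -81.58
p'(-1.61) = 34.20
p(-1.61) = -26.14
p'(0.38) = -5.60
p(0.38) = 2.32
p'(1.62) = -30.40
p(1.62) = -20.00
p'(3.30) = -64.00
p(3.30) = -99.30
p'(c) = 2 - 20*c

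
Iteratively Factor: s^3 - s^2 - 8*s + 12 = (s - 2)*(s^2 + s - 6) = (s - 2)*(s + 3)*(s - 2)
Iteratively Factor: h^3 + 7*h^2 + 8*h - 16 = (h - 1)*(h^2 + 8*h + 16) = (h - 1)*(h + 4)*(h + 4)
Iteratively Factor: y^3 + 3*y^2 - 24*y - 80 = (y + 4)*(y^2 - y - 20) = (y + 4)^2*(y - 5)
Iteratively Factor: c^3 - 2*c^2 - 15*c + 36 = (c + 4)*(c^2 - 6*c + 9) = (c - 3)*(c + 4)*(c - 3)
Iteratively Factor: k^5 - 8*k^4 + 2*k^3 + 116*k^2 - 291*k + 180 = (k + 4)*(k^4 - 12*k^3 + 50*k^2 - 84*k + 45) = (k - 3)*(k + 4)*(k^3 - 9*k^2 + 23*k - 15) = (k - 3)^2*(k + 4)*(k^2 - 6*k + 5) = (k - 3)^2*(k - 1)*(k + 4)*(k - 5)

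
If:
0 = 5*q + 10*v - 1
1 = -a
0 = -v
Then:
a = -1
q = 1/5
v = 0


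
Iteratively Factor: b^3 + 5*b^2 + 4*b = (b + 1)*(b^2 + 4*b) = b*(b + 1)*(b + 4)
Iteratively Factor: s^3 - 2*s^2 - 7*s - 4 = (s + 1)*(s^2 - 3*s - 4) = (s + 1)^2*(s - 4)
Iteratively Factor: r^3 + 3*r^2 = (r + 3)*(r^2) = r*(r + 3)*(r)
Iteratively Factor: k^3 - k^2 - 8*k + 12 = (k - 2)*(k^2 + k - 6) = (k - 2)^2*(k + 3)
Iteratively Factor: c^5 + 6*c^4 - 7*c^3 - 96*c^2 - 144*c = (c - 4)*(c^4 + 10*c^3 + 33*c^2 + 36*c) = (c - 4)*(c + 3)*(c^3 + 7*c^2 + 12*c) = c*(c - 4)*(c + 3)*(c^2 + 7*c + 12) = c*(c - 4)*(c + 3)^2*(c + 4)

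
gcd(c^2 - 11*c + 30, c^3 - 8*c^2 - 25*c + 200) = c - 5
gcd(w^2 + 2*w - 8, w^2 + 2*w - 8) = w^2 + 2*w - 8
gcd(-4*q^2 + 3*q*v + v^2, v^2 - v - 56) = 1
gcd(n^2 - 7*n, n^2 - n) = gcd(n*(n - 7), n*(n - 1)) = n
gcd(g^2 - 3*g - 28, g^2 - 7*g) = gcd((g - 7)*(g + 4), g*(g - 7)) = g - 7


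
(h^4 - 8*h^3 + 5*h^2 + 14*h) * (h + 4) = h^5 - 4*h^4 - 27*h^3 + 34*h^2 + 56*h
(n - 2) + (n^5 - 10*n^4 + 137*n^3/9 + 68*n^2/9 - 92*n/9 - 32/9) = n^5 - 10*n^4 + 137*n^3/9 + 68*n^2/9 - 83*n/9 - 50/9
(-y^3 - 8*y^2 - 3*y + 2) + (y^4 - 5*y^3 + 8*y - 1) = y^4 - 6*y^3 - 8*y^2 + 5*y + 1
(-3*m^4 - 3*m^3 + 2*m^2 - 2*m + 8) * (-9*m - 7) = 27*m^5 + 48*m^4 + 3*m^3 + 4*m^2 - 58*m - 56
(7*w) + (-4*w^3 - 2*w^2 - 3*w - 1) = -4*w^3 - 2*w^2 + 4*w - 1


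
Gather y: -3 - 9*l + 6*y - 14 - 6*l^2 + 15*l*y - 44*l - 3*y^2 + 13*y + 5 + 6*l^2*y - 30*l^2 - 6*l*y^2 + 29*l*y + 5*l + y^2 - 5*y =-36*l^2 - 48*l + y^2*(-6*l - 2) + y*(6*l^2 + 44*l + 14) - 12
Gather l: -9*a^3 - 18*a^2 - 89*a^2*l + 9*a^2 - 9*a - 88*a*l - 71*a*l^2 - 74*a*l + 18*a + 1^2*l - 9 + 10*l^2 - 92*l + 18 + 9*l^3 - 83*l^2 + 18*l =-9*a^3 - 9*a^2 + 9*a + 9*l^3 + l^2*(-71*a - 73) + l*(-89*a^2 - 162*a - 73) + 9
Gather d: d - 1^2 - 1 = d - 2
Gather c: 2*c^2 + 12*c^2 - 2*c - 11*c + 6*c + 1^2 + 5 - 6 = 14*c^2 - 7*c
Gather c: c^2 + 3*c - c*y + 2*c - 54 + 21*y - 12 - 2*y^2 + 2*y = c^2 + c*(5 - y) - 2*y^2 + 23*y - 66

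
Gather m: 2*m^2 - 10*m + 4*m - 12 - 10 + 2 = 2*m^2 - 6*m - 20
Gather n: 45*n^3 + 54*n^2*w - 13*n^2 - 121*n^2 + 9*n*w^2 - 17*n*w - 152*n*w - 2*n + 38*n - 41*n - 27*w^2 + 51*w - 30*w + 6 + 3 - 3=45*n^3 + n^2*(54*w - 134) + n*(9*w^2 - 169*w - 5) - 27*w^2 + 21*w + 6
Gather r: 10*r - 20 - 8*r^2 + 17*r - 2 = -8*r^2 + 27*r - 22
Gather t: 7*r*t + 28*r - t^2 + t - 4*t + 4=28*r - t^2 + t*(7*r - 3) + 4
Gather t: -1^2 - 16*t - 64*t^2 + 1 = -64*t^2 - 16*t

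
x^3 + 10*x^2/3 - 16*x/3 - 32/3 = (x - 2)*(x + 4/3)*(x + 4)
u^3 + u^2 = u^2*(u + 1)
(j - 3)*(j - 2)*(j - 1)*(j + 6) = j^4 - 25*j^2 + 60*j - 36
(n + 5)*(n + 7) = n^2 + 12*n + 35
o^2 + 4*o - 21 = (o - 3)*(o + 7)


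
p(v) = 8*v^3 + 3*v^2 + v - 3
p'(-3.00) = 199.00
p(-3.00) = -195.00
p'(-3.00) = 199.00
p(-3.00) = -195.00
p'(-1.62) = 54.27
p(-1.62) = -30.76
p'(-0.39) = 2.31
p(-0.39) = -3.41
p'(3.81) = 372.25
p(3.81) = 486.81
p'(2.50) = 166.00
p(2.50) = 143.25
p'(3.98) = 405.05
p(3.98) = 552.86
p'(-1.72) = 61.68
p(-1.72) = -36.55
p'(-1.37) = 37.83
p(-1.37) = -19.31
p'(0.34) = 5.81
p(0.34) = -2.00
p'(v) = 24*v^2 + 6*v + 1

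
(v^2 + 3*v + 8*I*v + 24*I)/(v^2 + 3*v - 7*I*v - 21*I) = (v + 8*I)/(v - 7*I)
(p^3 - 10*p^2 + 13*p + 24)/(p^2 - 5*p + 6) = (p^2 - 7*p - 8)/(p - 2)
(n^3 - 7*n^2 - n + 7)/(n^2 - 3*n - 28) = (n^2 - 1)/(n + 4)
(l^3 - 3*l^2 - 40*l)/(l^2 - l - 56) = l*(l + 5)/(l + 7)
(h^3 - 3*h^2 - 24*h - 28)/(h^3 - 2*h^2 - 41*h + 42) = (h^2 + 4*h + 4)/(h^2 + 5*h - 6)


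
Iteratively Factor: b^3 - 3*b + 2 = (b - 1)*(b^2 + b - 2) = (b - 1)^2*(b + 2)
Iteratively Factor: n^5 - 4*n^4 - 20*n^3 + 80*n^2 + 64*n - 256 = (n - 4)*(n^4 - 20*n^2 + 64) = (n - 4)*(n + 4)*(n^3 - 4*n^2 - 4*n + 16) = (n - 4)*(n - 2)*(n + 4)*(n^2 - 2*n - 8) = (n - 4)*(n - 2)*(n + 2)*(n + 4)*(n - 4)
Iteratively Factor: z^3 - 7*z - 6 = (z - 3)*(z^2 + 3*z + 2) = (z - 3)*(z + 1)*(z + 2)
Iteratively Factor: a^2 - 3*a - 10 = (a + 2)*(a - 5)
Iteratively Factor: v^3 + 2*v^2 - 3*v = (v - 1)*(v^2 + 3*v) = v*(v - 1)*(v + 3)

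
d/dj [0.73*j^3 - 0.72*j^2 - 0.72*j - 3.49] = 2.19*j^2 - 1.44*j - 0.72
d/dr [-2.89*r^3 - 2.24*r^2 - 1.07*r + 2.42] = -8.67*r^2 - 4.48*r - 1.07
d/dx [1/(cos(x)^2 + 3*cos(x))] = (2*cos(x) + 3)*sin(x)/((cos(x) + 3)^2*cos(x)^2)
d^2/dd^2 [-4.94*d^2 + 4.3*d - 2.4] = -9.88000000000000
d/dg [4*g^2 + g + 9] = 8*g + 1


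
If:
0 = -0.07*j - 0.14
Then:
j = -2.00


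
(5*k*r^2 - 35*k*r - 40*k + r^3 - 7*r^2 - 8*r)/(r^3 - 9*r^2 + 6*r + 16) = (5*k + r)/(r - 2)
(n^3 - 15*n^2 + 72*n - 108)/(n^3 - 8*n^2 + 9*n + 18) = (n - 6)/(n + 1)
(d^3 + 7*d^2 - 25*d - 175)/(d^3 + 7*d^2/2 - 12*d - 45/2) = 2*(d^2 + 2*d - 35)/(2*d^2 - 3*d - 9)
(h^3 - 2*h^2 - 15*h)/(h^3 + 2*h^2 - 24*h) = (h^2 - 2*h - 15)/(h^2 + 2*h - 24)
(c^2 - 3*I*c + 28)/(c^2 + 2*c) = (c^2 - 3*I*c + 28)/(c*(c + 2))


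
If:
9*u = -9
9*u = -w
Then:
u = -1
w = 9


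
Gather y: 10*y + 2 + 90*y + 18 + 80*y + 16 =180*y + 36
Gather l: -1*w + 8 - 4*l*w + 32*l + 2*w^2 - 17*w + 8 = l*(32 - 4*w) + 2*w^2 - 18*w + 16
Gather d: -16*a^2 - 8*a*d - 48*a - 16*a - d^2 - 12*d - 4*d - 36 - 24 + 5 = -16*a^2 - 64*a - d^2 + d*(-8*a - 16) - 55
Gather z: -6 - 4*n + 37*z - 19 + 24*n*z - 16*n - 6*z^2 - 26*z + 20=-20*n - 6*z^2 + z*(24*n + 11) - 5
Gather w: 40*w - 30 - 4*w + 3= 36*w - 27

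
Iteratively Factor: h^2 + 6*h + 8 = (h + 2)*(h + 4)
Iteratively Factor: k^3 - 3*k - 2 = (k + 1)*(k^2 - k - 2) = (k + 1)^2*(k - 2)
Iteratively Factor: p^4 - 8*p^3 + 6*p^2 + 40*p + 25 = (p - 5)*(p^3 - 3*p^2 - 9*p - 5) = (p - 5)*(p + 1)*(p^2 - 4*p - 5) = (p - 5)^2*(p + 1)*(p + 1)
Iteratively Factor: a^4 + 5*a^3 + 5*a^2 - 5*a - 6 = (a + 3)*(a^3 + 2*a^2 - a - 2) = (a + 2)*(a + 3)*(a^2 - 1) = (a - 1)*(a + 2)*(a + 3)*(a + 1)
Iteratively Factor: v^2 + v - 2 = (v - 1)*(v + 2)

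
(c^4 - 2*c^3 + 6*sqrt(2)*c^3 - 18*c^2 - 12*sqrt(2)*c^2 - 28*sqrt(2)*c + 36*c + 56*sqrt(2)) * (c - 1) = c^5 - 3*c^4 + 6*sqrt(2)*c^4 - 18*sqrt(2)*c^3 - 16*c^3 - 16*sqrt(2)*c^2 + 54*c^2 - 36*c + 84*sqrt(2)*c - 56*sqrt(2)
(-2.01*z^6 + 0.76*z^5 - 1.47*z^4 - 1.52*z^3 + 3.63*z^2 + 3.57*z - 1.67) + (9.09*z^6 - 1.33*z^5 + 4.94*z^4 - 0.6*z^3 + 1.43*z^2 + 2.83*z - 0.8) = 7.08*z^6 - 0.57*z^5 + 3.47*z^4 - 2.12*z^3 + 5.06*z^2 + 6.4*z - 2.47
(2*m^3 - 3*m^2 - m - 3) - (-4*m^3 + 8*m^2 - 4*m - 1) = 6*m^3 - 11*m^2 + 3*m - 2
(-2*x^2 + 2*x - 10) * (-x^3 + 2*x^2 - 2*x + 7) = 2*x^5 - 6*x^4 + 18*x^3 - 38*x^2 + 34*x - 70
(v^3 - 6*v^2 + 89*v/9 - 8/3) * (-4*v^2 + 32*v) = -4*v^5 + 56*v^4 - 2084*v^3/9 + 2944*v^2/9 - 256*v/3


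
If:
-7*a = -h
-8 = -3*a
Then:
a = 8/3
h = 56/3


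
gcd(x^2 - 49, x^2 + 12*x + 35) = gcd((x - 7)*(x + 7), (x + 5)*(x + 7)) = x + 7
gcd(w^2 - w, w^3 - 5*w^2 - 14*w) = w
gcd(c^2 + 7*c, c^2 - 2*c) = c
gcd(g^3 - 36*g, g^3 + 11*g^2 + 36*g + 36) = g + 6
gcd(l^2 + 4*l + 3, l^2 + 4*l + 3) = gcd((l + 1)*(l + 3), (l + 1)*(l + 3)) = l^2 + 4*l + 3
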